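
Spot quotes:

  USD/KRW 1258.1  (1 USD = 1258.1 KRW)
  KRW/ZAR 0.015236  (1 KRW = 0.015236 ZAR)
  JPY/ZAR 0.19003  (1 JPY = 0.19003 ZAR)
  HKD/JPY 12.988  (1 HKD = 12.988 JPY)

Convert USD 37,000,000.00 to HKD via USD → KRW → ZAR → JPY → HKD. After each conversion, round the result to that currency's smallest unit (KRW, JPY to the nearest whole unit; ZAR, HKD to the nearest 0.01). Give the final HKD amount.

HKD 287,358,072.61

USD 37,000,000.00 × 1258.1 = KRW 46,549,700,000
KRW 46,549,700,000 × 0.015236 = ZAR 709,231,229.20
ZAR 709,231,229.20 ÷ 0.19003 = JPY 3,732,206,647
JPY 3,732,206,647 ÷ 12.988 = HKD 287,358,072.61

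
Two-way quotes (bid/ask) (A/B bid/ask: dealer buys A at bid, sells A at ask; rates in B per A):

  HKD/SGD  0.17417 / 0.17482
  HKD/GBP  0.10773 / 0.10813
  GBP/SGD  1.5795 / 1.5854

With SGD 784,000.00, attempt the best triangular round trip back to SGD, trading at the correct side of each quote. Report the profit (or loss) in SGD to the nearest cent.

Net profit: SGD 12,534.07

Best loop SGD → GBP → HKD → SGD:
SGD 784,000.00 ÷ 1.5854 (buy GBP at ask) = GBP 494,512.43
GBP 494,512.43 ÷ 0.10813 (buy HKD at ask) = HKD 4,573,313.84
HKD 4,573,313.84 × 0.17417 (sell HKD at bid) = SGD 796,534.07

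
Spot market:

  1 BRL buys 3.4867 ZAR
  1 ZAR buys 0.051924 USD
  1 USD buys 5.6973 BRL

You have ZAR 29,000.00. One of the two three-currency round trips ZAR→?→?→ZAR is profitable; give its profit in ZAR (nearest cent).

Profit: ZAR 912.30

Profitable loop is ZAR → USD → BRL → ZAR:
ZAR 29,000.00 × 0.051924 = USD 1,505.80
USD 1,505.80 × 5.6973 = BRL 8,578.97
BRL 8,578.97 × 3.4867 = ZAR 29,912.30
Profit = ZAR 29,912.30 − ZAR 29,000.00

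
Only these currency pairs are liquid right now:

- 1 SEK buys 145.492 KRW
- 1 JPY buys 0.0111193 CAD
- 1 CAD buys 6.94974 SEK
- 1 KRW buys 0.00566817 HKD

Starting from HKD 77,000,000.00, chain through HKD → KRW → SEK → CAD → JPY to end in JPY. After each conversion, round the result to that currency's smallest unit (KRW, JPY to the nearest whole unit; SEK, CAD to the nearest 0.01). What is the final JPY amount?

JPY 1,208,266,512

HKD 77,000,000.00 ÷ 0.00566817 = KRW 13,584,631,371
KRW 13,584,631,371 ÷ 145.492 = SEK 93,370,297.82
SEK 93,370,297.82 ÷ 6.94974 = CAD 13,435,077.83
CAD 13,435,077.83 ÷ 0.0111193 = JPY 1,208,266,512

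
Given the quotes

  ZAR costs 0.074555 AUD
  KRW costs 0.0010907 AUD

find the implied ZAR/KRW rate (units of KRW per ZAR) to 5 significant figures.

1 ZAR × 0.074555 = 0.074555 AUD
0.074555 AUD ÷ 0.0010907 = 68.3552 KRW

ZAR/KRW = 68.355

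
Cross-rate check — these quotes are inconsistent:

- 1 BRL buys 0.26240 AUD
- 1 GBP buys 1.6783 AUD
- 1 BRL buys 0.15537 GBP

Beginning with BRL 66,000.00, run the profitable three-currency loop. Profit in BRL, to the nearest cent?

Profitable loop is BRL → AUD → GBP → BRL:
BRL 66,000.00 × 0.26240 = AUD 17,318.40
AUD 17,318.40 ÷ 1.6783 = GBP 10,319.01
GBP 10,319.01 ÷ 0.15537 = BRL 66,415.74
Profit = BRL 66,415.74 − BRL 66,000.00

Profit: BRL 415.74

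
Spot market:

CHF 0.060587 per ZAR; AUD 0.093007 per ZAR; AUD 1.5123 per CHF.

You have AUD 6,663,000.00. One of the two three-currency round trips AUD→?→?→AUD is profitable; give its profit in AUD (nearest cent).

Profit: AUD 100,446.34

Profitable loop is AUD → CHF → ZAR → AUD:
AUD 6,663,000.00 ÷ 1.5123 = CHF 4,405,871.85
CHF 4,405,871.85 ÷ 0.060587 = ZAR 72,719,755.90
ZAR 72,719,755.90 × 0.093007 = AUD 6,763,446.34
Profit = AUD 6,763,446.34 − AUD 6,663,000.00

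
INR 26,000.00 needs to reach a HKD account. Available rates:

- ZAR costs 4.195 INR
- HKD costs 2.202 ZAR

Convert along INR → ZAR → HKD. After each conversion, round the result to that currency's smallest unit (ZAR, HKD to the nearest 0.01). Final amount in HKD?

HKD 2,814.65

INR 26,000.00 ÷ 4.195 = ZAR 6,197.85
ZAR 6,197.85 ÷ 2.202 = HKD 2,814.65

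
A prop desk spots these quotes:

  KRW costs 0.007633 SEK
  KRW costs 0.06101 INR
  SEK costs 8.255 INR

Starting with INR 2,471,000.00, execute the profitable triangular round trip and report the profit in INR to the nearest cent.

Profitable loop is INR → KRW → SEK → INR:
INR 2,471,000.00 ÷ 0.06101 = KRW 40,501,557
KRW 40,501,557 × 0.007633 = SEK 309,148.39
SEK 309,148.39 × 8.255 = INR 2,552,019.92
Profit = INR 2,552,019.92 − INR 2,471,000.00

Profit: INR 81,019.92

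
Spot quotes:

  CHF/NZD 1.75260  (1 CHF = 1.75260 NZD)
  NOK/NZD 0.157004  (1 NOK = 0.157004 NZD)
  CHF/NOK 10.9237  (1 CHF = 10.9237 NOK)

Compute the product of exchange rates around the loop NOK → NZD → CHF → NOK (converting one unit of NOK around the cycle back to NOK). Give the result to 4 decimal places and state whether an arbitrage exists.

0.9786 (arbitrage exists)

Around NOK → NZD → CHF → NOK: 1 × 0.157004 ÷ 1.75260 × 10.9237 = 0.978583
Product < 1; profitable direction is NOK → CHF → NZD → NOK.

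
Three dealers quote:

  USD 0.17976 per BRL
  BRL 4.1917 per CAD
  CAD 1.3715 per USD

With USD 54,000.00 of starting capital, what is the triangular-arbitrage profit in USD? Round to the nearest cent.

Profit: USD 1,804.96

Profitable loop is USD → CAD → BRL → USD:
USD 54,000.00 × 1.3715 = CAD 74,061.00
CAD 74,061.00 × 4.1917 = BRL 310,441.49
BRL 310,441.49 × 0.17976 = USD 55,804.96
Profit = USD 55,804.96 − USD 54,000.00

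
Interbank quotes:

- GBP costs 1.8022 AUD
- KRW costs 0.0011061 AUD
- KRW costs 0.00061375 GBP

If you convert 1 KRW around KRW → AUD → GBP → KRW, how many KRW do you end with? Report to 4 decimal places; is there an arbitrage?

1.0000 (no arbitrage)

Around KRW → AUD → GBP → KRW: 1 × 0.0011061 ÷ 1.8022 ÷ 0.00061375 = 1.000000
Product ≈ 1 (deviation 0.000%, within rounding noise).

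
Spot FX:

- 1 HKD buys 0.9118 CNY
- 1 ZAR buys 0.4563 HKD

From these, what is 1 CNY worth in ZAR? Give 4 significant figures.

1 CNY ÷ 0.9118 = 1.09673 HKD
1.09673 HKD ÷ 0.4563 = 2.40353 ZAR

CNY/ZAR = 2.404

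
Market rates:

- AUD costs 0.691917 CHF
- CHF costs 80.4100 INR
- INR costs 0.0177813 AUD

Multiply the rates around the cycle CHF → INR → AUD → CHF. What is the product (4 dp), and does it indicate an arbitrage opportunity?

Around CHF → INR → AUD → CHF: 1 × 80.4100 × 0.0177813 × 0.691917 = 0.989299
Product < 1; profitable direction is CHF → AUD → INR → CHF.

0.9893 (arbitrage exists)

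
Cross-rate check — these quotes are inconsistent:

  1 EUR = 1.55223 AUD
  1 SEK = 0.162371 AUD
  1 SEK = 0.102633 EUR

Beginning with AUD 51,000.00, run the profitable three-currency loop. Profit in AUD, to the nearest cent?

Profit: AUD 979.91

Profitable loop is AUD → EUR → SEK → AUD:
AUD 51,000.00 ÷ 1.55223 = EUR 32,855.96
EUR 32,855.96 ÷ 0.102633 = SEK 320,130.52
SEK 320,130.52 × 0.162371 = AUD 51,979.91
Profit = AUD 51,979.91 − AUD 51,000.00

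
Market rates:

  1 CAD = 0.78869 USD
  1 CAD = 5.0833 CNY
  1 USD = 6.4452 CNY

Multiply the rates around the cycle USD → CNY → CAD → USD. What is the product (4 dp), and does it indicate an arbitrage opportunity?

Around USD → CNY → CAD → USD: 1 × 6.4452 ÷ 5.0833 × 0.78869 = 0.999993
Product ≈ 1 (deviation 0.001%, within rounding noise).

1.0000 (no arbitrage)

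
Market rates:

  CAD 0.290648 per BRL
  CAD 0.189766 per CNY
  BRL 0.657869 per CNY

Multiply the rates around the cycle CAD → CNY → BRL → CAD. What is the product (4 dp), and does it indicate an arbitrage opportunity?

1.0076 (arbitrage exists)

Around CAD → CNY → BRL → CAD: 1 ÷ 0.189766 × 0.657869 × 0.290648 = 1.007600
Product > 1; profitable direction is CAD → CNY → BRL → CAD.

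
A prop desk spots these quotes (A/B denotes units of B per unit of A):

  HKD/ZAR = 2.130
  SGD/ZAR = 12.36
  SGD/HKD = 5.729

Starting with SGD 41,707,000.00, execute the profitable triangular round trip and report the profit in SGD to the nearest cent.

Profit: SGD 537,385.50

Profitable loop is SGD → ZAR → HKD → SGD:
SGD 41,707,000.00 × 12.36 = ZAR 515,498,520.00
ZAR 515,498,520.00 ÷ 2.130 = HKD 242,018,084.51
HKD 242,018,084.51 ÷ 5.729 = SGD 42,244,385.50
Profit = SGD 42,244,385.50 − SGD 41,707,000.00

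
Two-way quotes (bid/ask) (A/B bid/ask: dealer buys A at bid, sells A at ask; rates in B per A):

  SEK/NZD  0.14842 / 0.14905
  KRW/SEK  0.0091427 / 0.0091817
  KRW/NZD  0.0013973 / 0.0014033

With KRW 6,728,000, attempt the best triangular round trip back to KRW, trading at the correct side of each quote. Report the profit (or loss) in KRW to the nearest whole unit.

Net profit: KRW 141,428

Best loop KRW → NZD → SEK → KRW:
KRW 6,728,000 × 0.0013973 (sell KRW at bid) = NZD 9,401.03
NZD 9,401.03 ÷ 0.14905 (buy SEK at ask) = SEK 63,073.03
SEK 63,073.03 ÷ 0.0091817 (buy KRW at ask) = KRW 6,869,428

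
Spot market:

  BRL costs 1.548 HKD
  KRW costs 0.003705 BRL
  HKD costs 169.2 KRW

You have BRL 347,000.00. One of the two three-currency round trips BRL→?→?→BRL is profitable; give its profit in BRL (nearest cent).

Profit: BRL 10,577.31

Profitable loop is BRL → KRW → HKD → BRL:
BRL 347,000.00 ÷ 0.003705 = KRW 93,657,220
KRW 93,657,220 ÷ 169.2 = HKD 553,529.67
HKD 553,529.67 ÷ 1.548 = BRL 357,577.31
Profit = BRL 357,577.31 − BRL 347,000.00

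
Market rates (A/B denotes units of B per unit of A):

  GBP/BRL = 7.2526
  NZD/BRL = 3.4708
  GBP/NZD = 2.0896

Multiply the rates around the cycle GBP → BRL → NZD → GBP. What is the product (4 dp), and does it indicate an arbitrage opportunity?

Around GBP → BRL → NZD → GBP: 1 × 7.2526 ÷ 3.4708 ÷ 2.0896 = 1.000002
Product ≈ 1 (deviation 0.000%, within rounding noise).

1.0000 (no arbitrage)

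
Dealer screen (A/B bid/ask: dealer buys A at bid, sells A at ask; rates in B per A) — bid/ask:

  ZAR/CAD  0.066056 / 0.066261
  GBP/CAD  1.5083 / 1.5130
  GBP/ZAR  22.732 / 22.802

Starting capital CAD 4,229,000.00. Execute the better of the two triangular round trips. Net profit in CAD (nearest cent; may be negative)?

Net result: CAD -7,230.78 (no profitable arbitrage after spreads)

Best loop CAD → ZAR → GBP → CAD:
CAD 4,229,000.00 ÷ 0.066261 (buy ZAR at ask) = ZAR 63,823,365.18
ZAR 63,823,365.18 ÷ 22.802 (buy GBP at ask) = GBP 2,799,024.87
GBP 2,799,024.87 × 1.5083 (sell GBP at bid) = CAD 4,221,769.22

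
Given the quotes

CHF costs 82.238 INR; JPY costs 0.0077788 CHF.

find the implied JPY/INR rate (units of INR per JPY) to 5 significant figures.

JPY/INR = 0.63971

1 JPY × 0.0077788 = 0.0077788 CHF
0.0077788 CHF × 82.238 = 0.639713 INR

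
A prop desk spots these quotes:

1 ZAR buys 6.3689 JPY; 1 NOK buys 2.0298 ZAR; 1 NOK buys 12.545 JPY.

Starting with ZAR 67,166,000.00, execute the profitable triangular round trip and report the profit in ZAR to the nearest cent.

Profitable loop is ZAR → JPY → NOK → ZAR:
ZAR 67,166,000.00 × 6.3689 = JPY 427,773,537
JPY 427,773,537 ÷ 12.545 = NOK 34,099,126.14
NOK 34,099,126.14 × 2.0298 = ZAR 69,214,406.23
Profit = ZAR 69,214,406.23 − ZAR 67,166,000.00

Profit: ZAR 2,048,406.23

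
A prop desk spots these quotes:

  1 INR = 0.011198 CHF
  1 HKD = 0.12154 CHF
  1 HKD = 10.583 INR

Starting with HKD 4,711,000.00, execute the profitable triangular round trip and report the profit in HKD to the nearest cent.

Profitable loop is HKD → CHF → INR → HKD:
HKD 4,711,000.00 × 0.12154 = CHF 572,574.94
CHF 572,574.94 ÷ 0.011198 = INR 51,131,893.20
INR 51,131,893.20 ÷ 10.583 = HKD 4,831,512.16
Profit = HKD 4,831,512.16 − HKD 4,711,000.00

Profit: HKD 120,512.16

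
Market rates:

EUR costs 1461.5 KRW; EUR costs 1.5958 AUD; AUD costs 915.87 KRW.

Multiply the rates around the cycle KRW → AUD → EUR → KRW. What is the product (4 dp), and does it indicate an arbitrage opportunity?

Around KRW → AUD → EUR → KRW: 1 ÷ 915.87 ÷ 1.5958 × 1461.5 = 0.999969
Product ≈ 1 (deviation 0.003%, within rounding noise).

1.0000 (no arbitrage)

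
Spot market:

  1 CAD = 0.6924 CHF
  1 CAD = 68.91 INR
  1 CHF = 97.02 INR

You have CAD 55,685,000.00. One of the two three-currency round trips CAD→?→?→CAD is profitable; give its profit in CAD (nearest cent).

Profitable loop is CAD → INR → CHF → CAD:
CAD 55,685,000.00 × 68.91 = INR 3,837,253,350.00
INR 3,837,253,350.00 ÷ 97.02 = CHF 39,551,158.01
CHF 39,551,158.01 ÷ 0.6924 = CAD 57,121,834.21
Profit = CAD 57,121,834.21 − CAD 55,685,000.00

Profit: CAD 1,436,834.21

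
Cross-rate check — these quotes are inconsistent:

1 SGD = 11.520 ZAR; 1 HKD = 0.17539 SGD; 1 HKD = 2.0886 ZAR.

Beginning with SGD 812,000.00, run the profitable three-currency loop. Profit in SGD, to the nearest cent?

Profit: SGD 27,371.07

Profitable loop is SGD → HKD → ZAR → SGD:
SGD 812,000.00 ÷ 0.17539 = HKD 4,629,682.42
HKD 4,629,682.42 × 2.0886 = ZAR 9,669,554.71
ZAR 9,669,554.71 ÷ 11.520 = SGD 839,371.07
Profit = SGD 839,371.07 − SGD 812,000.00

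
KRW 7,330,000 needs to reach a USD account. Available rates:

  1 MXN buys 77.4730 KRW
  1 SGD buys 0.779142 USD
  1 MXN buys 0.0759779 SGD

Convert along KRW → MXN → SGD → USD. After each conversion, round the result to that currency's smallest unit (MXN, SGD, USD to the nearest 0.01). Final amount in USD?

KRW 7,330,000 ÷ 77.4730 = MXN 94,613.61
MXN 94,613.61 × 0.0759779 = SGD 7,188.54
SGD 7,188.54 × 0.779142 = USD 5,600.89

USD 5,600.89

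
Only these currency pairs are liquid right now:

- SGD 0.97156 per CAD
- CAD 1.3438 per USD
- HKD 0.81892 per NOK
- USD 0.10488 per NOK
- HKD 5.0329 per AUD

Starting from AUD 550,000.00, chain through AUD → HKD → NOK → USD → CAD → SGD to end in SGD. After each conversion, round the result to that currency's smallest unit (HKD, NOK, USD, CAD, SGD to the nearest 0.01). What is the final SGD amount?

SGD 462,845.94

AUD 550,000.00 × 5.0329 = HKD 2,768,095.00
HKD 2,768,095.00 ÷ 0.81892 = NOK 3,380,177.55
NOK 3,380,177.55 × 0.10488 = USD 354,513.02
USD 354,513.02 × 1.3438 = CAD 476,394.60
CAD 476,394.60 × 0.97156 = SGD 462,845.94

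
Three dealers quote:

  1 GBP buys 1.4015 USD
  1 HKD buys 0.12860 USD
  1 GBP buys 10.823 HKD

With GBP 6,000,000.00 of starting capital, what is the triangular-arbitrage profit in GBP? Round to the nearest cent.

Profitable loop is GBP → USD → HKD → GBP:
GBP 6,000,000.00 × 1.4015 = USD 8,409,000.00
USD 8,409,000.00 ÷ 0.12860 = HKD 65,388,802.49
HKD 65,388,802.49 ÷ 10.823 = GBP 6,041,652.27
Profit = GBP 6,041,652.27 − GBP 6,000,000.00

Profit: GBP 41,652.27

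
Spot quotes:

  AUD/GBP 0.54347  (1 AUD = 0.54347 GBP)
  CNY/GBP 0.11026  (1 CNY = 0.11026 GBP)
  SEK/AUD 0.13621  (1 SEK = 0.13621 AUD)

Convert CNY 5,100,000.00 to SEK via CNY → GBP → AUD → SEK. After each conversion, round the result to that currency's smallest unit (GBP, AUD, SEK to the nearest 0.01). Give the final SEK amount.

CNY 5,100,000.00 × 0.11026 = GBP 562,326.00
GBP 562,326.00 ÷ 0.54347 = AUD 1,034,695.57
AUD 1,034,695.57 ÷ 0.13621 = SEK 7,596,326.04

SEK 7,596,326.04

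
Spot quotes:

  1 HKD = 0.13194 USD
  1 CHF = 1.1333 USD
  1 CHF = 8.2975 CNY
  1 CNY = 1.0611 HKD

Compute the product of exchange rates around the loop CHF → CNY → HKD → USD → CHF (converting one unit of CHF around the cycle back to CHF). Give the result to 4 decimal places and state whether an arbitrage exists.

1.0250 (arbitrage exists)

Around CHF → CNY → HKD → USD → CHF: 1 × 8.2975 × 1.0611 × 0.13194 ÷ 1.1333 = 1.025027
Product > 1; profitable direction is CHF → CNY → HKD → USD → CHF.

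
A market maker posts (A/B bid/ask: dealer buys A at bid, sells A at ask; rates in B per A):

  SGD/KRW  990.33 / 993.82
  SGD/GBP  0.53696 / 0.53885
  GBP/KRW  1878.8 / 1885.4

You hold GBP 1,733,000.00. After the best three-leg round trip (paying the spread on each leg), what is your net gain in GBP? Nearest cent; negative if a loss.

Net profit: GBP 26,192.30

Best loop GBP → KRW → SGD → GBP:
GBP 1,733,000.00 × 1878.8 (sell GBP at bid) = KRW 3,255,960,400
KRW 3,255,960,400 ÷ 993.82 (buy SGD at ask) = SGD 3,276,207.36
SGD 3,276,207.36 × 0.53696 (sell SGD at bid) = GBP 1,759,192.30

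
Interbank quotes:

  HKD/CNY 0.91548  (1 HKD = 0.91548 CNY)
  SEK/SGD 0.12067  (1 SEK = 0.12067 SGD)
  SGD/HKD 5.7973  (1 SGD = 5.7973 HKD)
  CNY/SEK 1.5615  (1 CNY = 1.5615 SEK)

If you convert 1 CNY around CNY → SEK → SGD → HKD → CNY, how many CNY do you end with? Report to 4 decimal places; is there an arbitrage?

Around CNY → SEK → SGD → HKD → CNY: 1 × 1.5615 × 0.12067 × 5.7973 × 0.91548 = 1.000037
Product ≈ 1 (deviation 0.004%, within rounding noise).

1.0000 (no arbitrage)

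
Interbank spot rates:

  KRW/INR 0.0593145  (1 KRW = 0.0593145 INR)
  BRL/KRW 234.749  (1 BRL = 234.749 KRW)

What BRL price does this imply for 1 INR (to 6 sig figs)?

1 INR ÷ 0.0593145 = 16.8593 KRW
16.8593 KRW ÷ 234.749 = 0.0718183 BRL

INR/BRL = 0.0718183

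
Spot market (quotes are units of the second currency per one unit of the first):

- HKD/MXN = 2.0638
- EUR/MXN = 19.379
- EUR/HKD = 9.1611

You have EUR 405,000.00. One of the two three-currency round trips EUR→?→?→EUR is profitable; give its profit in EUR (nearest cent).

Profit: EUR 10,117.61

Profitable loop is EUR → MXN → HKD → EUR:
EUR 405,000.00 × 19.379 = MXN 7,848,495.00
MXN 7,848,495.00 ÷ 2.0638 = HKD 3,802,933.91
HKD 3,802,933.91 ÷ 9.1611 = EUR 415,117.61
Profit = EUR 415,117.61 − EUR 405,000.00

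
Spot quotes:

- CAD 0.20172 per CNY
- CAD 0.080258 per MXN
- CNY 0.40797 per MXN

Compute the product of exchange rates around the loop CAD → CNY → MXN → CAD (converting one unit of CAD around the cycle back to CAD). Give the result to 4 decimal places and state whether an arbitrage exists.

Around CAD → CNY → MXN → CAD: 1 ÷ 0.20172 ÷ 0.40797 × 0.080258 = 0.975239
Product < 1; profitable direction is CAD → MXN → CNY → CAD.

0.9752 (arbitrage exists)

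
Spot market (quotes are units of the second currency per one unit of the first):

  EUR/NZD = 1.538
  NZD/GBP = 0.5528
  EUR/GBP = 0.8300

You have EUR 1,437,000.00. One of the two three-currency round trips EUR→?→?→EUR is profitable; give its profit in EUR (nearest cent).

Profitable loop is EUR → NZD → GBP → EUR:
EUR 1,437,000.00 × 1.538 = NZD 2,210,106.00
NZD 2,210,106.00 × 0.5528 = GBP 1,221,746.60
GBP 1,221,746.60 ÷ 0.8300 = EUR 1,471,983.85
Profit = EUR 1,471,983.85 − EUR 1,437,000.00

Profit: EUR 34,983.85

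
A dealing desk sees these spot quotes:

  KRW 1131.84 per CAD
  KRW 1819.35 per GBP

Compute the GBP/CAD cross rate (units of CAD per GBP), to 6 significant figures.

GBP/CAD = 1.60743

1 GBP × 1819.35 = 1819.35 KRW
1819.35 KRW ÷ 1131.84 = 1.60743 CAD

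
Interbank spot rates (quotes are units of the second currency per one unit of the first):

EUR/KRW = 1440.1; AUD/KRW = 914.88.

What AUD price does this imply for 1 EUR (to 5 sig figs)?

EUR/AUD = 1.5741

1 EUR × 1440.1 = 1440.1 KRW
1440.1 KRW ÷ 914.88 = 1.57409 AUD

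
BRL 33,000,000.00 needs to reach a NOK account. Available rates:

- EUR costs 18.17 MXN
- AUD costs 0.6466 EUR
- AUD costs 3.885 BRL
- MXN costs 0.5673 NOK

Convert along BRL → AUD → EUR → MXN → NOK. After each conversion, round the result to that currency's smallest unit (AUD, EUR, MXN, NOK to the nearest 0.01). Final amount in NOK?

NOK 56,614,324.22

BRL 33,000,000.00 ÷ 3.885 = AUD 8,494,208.49
AUD 8,494,208.49 × 0.6466 = EUR 5,492,355.21
EUR 5,492,355.21 × 18.17 = MXN 99,796,094.17
MXN 99,796,094.17 × 0.5673 = NOK 56,614,324.22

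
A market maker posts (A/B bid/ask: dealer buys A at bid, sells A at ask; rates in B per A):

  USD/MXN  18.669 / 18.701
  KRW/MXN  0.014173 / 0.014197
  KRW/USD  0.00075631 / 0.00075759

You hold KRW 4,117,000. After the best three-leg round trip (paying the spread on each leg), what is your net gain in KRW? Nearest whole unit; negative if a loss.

Net profit: KRW 1,543

Best loop KRW → MXN → USD → KRW:
KRW 4,117,000 × 0.014173 (sell KRW at bid) = MXN 58,350.24
MXN 58,350.24 ÷ 18.701 (buy USD at ask) = USD 3,120.17
USD 3,120.17 ÷ 0.00075759 (buy KRW at ask) = KRW 4,118,543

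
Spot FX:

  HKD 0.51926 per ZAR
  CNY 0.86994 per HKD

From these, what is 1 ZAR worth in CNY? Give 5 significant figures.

1 ZAR × 0.51926 = 0.51926 HKD
0.51926 HKD × 0.86994 = 0.451725 CNY

ZAR/CNY = 0.45173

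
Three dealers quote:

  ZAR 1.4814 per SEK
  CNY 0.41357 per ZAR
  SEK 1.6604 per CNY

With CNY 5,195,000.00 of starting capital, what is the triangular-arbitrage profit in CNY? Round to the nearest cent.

Profitable loop is CNY → SEK → ZAR → CNY:
CNY 5,195,000.00 × 1.6604 = SEK 8,625,778.00
SEK 8,625,778.00 × 1.4814 = ZAR 12,778,227.53
ZAR 12,778,227.53 × 0.41357 = CNY 5,284,691.56
Profit = CNY 5,284,691.56 − CNY 5,195,000.00

Profit: CNY 89,691.56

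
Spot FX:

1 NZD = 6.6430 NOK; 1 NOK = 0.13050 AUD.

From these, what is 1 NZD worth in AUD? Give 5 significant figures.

1 NZD × 6.6430 = 6.643 NOK
6.643 NOK × 0.13050 = 0.866912 AUD

NZD/AUD = 0.86691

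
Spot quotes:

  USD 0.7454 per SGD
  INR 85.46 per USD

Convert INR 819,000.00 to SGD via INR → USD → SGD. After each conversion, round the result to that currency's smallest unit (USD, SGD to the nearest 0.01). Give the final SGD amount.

INR 819,000.00 ÷ 85.46 = USD 9,583.43
USD 9,583.43 ÷ 0.7454 = SGD 12,856.76

SGD 12,856.76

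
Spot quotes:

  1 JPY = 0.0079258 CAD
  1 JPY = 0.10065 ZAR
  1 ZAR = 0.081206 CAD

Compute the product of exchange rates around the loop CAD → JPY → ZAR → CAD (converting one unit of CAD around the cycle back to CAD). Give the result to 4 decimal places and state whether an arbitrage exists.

Around CAD → JPY → ZAR → CAD: 1 ÷ 0.0079258 × 0.10065 × 0.081206 = 1.031238
Product > 1; profitable direction is CAD → JPY → ZAR → CAD.

1.0312 (arbitrage exists)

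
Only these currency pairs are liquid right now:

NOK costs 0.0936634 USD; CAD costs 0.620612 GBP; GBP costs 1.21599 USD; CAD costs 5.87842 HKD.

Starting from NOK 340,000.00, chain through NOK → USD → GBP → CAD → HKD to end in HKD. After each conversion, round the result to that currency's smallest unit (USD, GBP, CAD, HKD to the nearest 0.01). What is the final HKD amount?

NOK 340,000.00 × 0.0936634 = USD 31,845.56
USD 31,845.56 ÷ 1.21599 = GBP 26,189.00
GBP 26,189.00 ÷ 0.620612 = CAD 42,198.67
CAD 42,198.67 × 5.87842 = HKD 248,061.51

HKD 248,061.51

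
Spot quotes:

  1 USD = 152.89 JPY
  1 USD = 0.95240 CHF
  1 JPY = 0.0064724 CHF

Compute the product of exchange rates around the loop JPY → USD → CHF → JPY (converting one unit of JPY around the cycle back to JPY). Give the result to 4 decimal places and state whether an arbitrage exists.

Around JPY → USD → CHF → JPY: 1 ÷ 152.89 × 0.95240 ÷ 0.0064724 = 0.962443
Product < 1; profitable direction is JPY → CHF → USD → JPY.

0.9624 (arbitrage exists)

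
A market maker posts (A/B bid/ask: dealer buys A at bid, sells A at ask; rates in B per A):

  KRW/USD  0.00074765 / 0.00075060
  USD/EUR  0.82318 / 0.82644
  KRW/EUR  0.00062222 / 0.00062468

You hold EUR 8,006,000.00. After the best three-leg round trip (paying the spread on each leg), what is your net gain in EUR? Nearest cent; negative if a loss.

Best loop EUR → USD → KRW → EUR:
EUR 8,006,000.00 ÷ 0.82644 (buy USD at ask) = USD 9,687,333.62
USD 9,687,333.62 ÷ 0.00075060 (buy KRW at ask) = KRW 12,906,119,936
KRW 12,906,119,936 × 0.00062222 (sell KRW at bid) = EUR 8,030,445.95

Net profit: EUR 24,445.95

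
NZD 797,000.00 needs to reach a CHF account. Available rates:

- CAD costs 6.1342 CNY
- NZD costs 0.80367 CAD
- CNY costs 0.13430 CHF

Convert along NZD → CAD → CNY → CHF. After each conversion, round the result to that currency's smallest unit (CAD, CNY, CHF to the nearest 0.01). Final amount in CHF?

CHF 527,679.26

NZD 797,000.00 × 0.80367 = CAD 640,524.99
CAD 640,524.99 × 6.1342 = CNY 3,929,108.39
CNY 3,929,108.39 × 0.13430 = CHF 527,679.26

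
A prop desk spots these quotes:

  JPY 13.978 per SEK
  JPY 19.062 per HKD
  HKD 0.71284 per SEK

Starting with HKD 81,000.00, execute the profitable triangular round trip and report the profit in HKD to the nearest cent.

Profitable loop is HKD → SEK → JPY → HKD:
HKD 81,000.00 ÷ 0.71284 = SEK 113,629.99
SEK 113,629.99 × 13.978 = JPY 1,588,320
JPY 1,588,320 ÷ 19.062 = HKD 83,323.89
Profit = HKD 83,323.89 − HKD 81,000.00

Profit: HKD 2,323.89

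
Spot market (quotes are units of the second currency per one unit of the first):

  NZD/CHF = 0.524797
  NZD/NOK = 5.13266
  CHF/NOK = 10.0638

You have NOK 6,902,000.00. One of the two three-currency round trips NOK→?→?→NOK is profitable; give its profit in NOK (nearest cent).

Profitable loop is NOK → NZD → CHF → NOK:
NOK 6,902,000.00 ÷ 5.13266 = NZD 1,344,721.84
NZD 1,344,721.84 × 0.524797 = CHF 705,705.99
CHF 705,705.99 × 10.0638 = NOK 7,102,083.92
Profit = NOK 7,102,083.92 − NOK 6,902,000.00

Profit: NOK 200,083.92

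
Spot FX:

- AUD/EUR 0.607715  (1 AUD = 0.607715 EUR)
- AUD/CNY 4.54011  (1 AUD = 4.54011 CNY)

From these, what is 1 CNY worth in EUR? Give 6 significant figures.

CNY/EUR = 0.133855

1 CNY ÷ 4.54011 = 0.220259 AUD
0.220259 AUD × 0.607715 = 0.133855 EUR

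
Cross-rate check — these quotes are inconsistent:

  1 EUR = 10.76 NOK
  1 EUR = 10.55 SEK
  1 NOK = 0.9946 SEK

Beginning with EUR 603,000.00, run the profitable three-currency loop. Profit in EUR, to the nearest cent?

Profit: EUR 8,681.83

Profitable loop is EUR → NOK → SEK → EUR:
EUR 603,000.00 × 10.76 = NOK 6,488,280.00
NOK 6,488,280.00 × 0.9946 = SEK 6,453,243.29
SEK 6,453,243.29 ÷ 10.55 = EUR 611,681.83
Profit = EUR 611,681.83 − EUR 603,000.00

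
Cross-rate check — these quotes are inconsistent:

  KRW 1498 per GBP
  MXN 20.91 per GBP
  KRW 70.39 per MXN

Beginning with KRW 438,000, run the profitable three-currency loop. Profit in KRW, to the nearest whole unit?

Profit: KRW 7,780

Profitable loop is KRW → MXN → GBP → KRW:
KRW 438,000 ÷ 70.39 = MXN 6,222.47
MXN 6,222.47 ÷ 20.91 = GBP 297.58
GBP 297.58 × 1498 = KRW 445,780
Profit = KRW 445,780 − KRW 438,000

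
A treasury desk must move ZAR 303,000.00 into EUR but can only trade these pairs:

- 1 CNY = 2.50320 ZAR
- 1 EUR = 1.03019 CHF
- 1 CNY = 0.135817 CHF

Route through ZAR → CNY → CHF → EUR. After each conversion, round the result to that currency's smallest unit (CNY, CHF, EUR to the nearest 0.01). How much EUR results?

EUR 15,958.20

ZAR 303,000.00 ÷ 2.50320 = CNY 121,045.06
CNY 121,045.06 × 0.135817 = CHF 16,439.98
CHF 16,439.98 ÷ 1.03019 = EUR 15,958.20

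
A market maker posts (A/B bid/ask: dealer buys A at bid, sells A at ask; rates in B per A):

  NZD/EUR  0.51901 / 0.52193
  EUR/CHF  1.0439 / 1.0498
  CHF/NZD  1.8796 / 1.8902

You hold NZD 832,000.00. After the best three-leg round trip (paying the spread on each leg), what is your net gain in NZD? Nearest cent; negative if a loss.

Best loop NZD → EUR → CHF → NZD:
NZD 832,000.00 × 0.51901 (sell NZD at bid) = EUR 431,816.32
EUR 431,816.32 × 1.0439 (sell EUR at bid) = CHF 450,773.06
CHF 450,773.06 × 1.8796 (sell CHF at bid) = NZD 847,273.04

Net profit: NZD 15,273.04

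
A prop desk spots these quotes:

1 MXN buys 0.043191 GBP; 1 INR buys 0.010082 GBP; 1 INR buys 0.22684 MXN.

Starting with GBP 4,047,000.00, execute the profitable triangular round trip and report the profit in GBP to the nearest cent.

Profitable loop is GBP → MXN → INR → GBP:
GBP 4,047,000.00 ÷ 0.043191 = MXN 93,700,076.40
MXN 93,700,076.40 ÷ 0.22684 = INR 413,066,815.40
INR 413,066,815.40 × 0.010082 = GBP 4,164,539.63
Profit = GBP 4,164,539.63 − GBP 4,047,000.00

Profit: GBP 117,539.63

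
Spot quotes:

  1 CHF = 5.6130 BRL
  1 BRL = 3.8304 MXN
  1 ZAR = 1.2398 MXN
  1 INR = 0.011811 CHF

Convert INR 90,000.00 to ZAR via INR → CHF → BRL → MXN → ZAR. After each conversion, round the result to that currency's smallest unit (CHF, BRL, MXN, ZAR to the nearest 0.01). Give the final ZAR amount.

INR 90,000.00 × 0.011811 = CHF 1,062.99
CHF 1,062.99 × 5.6130 = BRL 5,966.56
BRL 5,966.56 × 3.8304 = MXN 22,854.31
MXN 22,854.31 ÷ 1.2398 = ZAR 18,433.87

ZAR 18,433.87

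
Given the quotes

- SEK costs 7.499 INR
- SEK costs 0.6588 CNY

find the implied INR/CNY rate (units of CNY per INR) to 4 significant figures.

INR/CNY = 0.08785

1 INR ÷ 7.499 = 0.133351 SEK
0.133351 SEK × 0.6588 = 0.0878517 CNY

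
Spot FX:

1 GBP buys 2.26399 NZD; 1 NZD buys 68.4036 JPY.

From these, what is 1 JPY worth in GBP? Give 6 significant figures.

1 JPY ÷ 68.4036 = 0.0146191 NZD
0.0146191 NZD ÷ 2.26399 = 0.00645723 GBP

JPY/GBP = 0.00645723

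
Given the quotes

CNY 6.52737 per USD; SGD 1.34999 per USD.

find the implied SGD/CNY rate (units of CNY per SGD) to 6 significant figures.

1 SGD ÷ 1.34999 = 0.740746 USD
0.740746 USD × 6.52737 = 4.83512 CNY

SGD/CNY = 4.83512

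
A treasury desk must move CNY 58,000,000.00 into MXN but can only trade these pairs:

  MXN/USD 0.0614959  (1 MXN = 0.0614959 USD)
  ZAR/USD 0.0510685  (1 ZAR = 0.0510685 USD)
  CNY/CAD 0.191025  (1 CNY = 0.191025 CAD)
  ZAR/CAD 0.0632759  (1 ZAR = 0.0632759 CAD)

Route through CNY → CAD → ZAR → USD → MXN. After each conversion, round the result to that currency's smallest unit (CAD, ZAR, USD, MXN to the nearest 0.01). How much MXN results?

CNY 58,000,000.00 × 0.191025 = CAD 11,079,450.00
CAD 11,079,450.00 ÷ 0.0632759 = ZAR 175,097,469.97
ZAR 175,097,469.97 × 0.0510685 = USD 8,941,965.15
USD 8,941,965.15 ÷ 0.0614959 = MXN 145,407,501.15

MXN 145,407,501.15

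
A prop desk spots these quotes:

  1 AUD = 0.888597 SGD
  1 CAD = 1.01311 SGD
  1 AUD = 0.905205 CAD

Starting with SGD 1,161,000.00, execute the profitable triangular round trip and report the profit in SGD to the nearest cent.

Profit: SGD 37,204.44

Profitable loop is SGD → AUD → CAD → SGD:
SGD 1,161,000.00 ÷ 0.888597 = AUD 1,306,554.04
AUD 1,306,554.04 × 0.905205 = CAD 1,182,699.25
CAD 1,182,699.25 × 1.01311 = SGD 1,198,204.44
Profit = SGD 1,198,204.44 − SGD 1,161,000.00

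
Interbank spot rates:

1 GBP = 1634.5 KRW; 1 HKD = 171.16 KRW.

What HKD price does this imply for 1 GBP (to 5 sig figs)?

1 GBP × 1634.5 = 1634.5 KRW
1634.5 KRW ÷ 171.16 = 9.54954 HKD

GBP/HKD = 9.5495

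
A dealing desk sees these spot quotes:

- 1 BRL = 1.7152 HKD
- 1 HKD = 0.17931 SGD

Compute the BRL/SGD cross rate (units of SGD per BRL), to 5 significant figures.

BRL/SGD = 0.30755

1 BRL × 1.7152 = 1.7152 HKD
1.7152 HKD × 0.17931 = 0.307553 SGD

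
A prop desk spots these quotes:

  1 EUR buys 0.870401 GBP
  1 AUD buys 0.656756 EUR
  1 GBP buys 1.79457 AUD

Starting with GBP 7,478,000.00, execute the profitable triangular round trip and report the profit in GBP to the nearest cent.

Profit: GBP 193,305.79

Profitable loop is GBP → AUD → EUR → GBP:
GBP 7,478,000.00 × 1.79457 = AUD 13,419,794.46
AUD 13,419,794.46 × 0.656756 = EUR 8,813,530.53
EUR 8,813,530.53 × 0.870401 = GBP 7,671,305.79
Profit = GBP 7,671,305.79 − GBP 7,478,000.00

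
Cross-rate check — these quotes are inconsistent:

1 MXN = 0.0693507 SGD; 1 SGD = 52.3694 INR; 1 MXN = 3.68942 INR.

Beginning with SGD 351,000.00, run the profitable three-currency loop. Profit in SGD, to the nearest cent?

Profit: SGD 5,563.40

Profitable loop is SGD → MXN → INR → SGD:
SGD 351,000.00 ÷ 0.0693507 = MXN 5,061,232.26
MXN 5,061,232.26 × 3.68942 = INR 18,673,011.52
INR 18,673,011.52 ÷ 52.3694 = SGD 356,563.40
Profit = SGD 356,563.40 − SGD 351,000.00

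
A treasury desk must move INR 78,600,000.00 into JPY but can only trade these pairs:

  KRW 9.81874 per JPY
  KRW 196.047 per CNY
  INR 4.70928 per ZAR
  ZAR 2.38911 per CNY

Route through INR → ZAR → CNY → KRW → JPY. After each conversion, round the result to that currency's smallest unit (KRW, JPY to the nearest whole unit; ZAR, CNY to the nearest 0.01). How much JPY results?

INR 78,600,000.00 ÷ 4.70928 = ZAR 16,690,449.50
ZAR 16,690,449.50 ÷ 2.38911 = CNY 6,986,053.17
CNY 6,986,053.17 × 196.047 = KRW 1,369,594,766
KRW 1,369,594,766 ÷ 9.81874 = JPY 139,487,833

JPY 139,487,833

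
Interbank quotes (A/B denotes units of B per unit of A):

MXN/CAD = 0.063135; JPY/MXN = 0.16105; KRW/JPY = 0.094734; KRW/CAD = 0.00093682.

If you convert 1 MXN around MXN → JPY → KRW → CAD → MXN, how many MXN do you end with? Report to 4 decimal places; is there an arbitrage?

0.9726 (arbitrage exists)

Around MXN → JPY → KRW → CAD → MXN: 1 ÷ 0.16105 ÷ 0.094734 × 0.00093682 ÷ 0.063135 = 0.972567
Product < 1; profitable direction is MXN → CAD → KRW → JPY → MXN.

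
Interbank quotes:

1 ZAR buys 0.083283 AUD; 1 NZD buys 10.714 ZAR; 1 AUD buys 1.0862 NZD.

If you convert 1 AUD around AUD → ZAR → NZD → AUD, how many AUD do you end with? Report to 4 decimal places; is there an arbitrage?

Around AUD → ZAR → NZD → AUD: 1 ÷ 0.083283 ÷ 10.714 ÷ 1.0862 = 1.031768
Product > 1; profitable direction is AUD → ZAR → NZD → AUD.

1.0318 (arbitrage exists)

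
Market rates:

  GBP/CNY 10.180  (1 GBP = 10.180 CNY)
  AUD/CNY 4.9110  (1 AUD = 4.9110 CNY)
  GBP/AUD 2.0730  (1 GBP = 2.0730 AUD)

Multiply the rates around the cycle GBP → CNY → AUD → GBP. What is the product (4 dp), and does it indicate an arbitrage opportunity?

1.0000 (no arbitrage)

Around GBP → CNY → AUD → GBP: 1 × 10.180 ÷ 4.9110 ÷ 2.0730 = 0.999951
Product ≈ 1 (deviation 0.005%, within rounding noise).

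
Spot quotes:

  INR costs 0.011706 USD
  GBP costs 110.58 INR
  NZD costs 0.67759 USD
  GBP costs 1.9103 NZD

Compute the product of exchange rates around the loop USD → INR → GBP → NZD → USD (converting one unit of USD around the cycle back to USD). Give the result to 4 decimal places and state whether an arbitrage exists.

Around USD → INR → GBP → NZD → USD: 1 ÷ 0.011706 ÷ 110.58 × 1.9103 × 0.67759 = 0.999962
Product ≈ 1 (deviation 0.004%, within rounding noise).

1.0000 (no arbitrage)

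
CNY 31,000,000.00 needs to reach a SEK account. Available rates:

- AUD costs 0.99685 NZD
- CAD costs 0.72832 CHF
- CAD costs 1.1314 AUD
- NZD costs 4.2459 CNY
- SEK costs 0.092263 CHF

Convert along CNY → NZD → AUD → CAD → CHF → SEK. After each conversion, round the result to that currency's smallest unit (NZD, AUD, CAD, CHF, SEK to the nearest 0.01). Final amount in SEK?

CNY 31,000,000.00 ÷ 4.2459 = NZD 7,301,161.12
NZD 7,301,161.12 ÷ 0.99685 = AUD 7,324,232.45
AUD 7,324,232.45 ÷ 1.1314 = CAD 6,473,601.25
CAD 6,473,601.25 × 0.72832 = CHF 4,714,853.26
CHF 4,714,853.26 ÷ 0.092263 = SEK 51,102,319.02

SEK 51,102,319.02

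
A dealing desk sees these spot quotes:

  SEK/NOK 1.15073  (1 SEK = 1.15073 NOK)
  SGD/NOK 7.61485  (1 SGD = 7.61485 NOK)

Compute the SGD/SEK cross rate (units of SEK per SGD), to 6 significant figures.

1 SGD × 7.61485 = 7.61485 NOK
7.61485 NOK ÷ 1.15073 = 6.61741 SEK

SGD/SEK = 6.61741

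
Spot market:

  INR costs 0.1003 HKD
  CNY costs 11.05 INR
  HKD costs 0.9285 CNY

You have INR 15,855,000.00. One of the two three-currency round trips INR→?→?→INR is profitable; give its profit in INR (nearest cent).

Profit: INR 460,912.42

Profitable loop is INR → HKD → CNY → INR:
INR 15,855,000.00 × 0.1003 = HKD 1,590,256.50
HKD 1,590,256.50 × 0.9285 = CNY 1,476,553.16
CNY 1,476,553.16 × 11.05 = INR 16,315,912.42
Profit = INR 16,315,912.42 − INR 15,855,000.00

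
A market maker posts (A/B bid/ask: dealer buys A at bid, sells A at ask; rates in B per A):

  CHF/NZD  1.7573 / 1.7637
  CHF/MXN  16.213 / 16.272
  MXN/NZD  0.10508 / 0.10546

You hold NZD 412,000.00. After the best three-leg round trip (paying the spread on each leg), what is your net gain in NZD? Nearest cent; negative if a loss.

Net profit: NZD 9,904.76

Best loop NZD → MXN → CHF → NZD:
NZD 412,000.00 ÷ 0.10546 (buy MXN at ask) = MXN 3,906,694.48
MXN 3,906,694.48 ÷ 16.272 (buy CHF at ask) = CHF 240,086.93
CHF 240,086.93 × 1.7573 (sell CHF at bid) = NZD 421,904.76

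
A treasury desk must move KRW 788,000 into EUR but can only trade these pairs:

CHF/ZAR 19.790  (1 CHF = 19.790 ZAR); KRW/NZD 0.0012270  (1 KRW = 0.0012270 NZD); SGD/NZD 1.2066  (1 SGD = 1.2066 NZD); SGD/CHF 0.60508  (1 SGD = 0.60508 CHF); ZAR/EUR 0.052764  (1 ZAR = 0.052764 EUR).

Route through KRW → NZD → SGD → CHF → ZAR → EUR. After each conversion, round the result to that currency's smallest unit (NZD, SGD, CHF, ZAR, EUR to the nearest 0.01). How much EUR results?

EUR 506.30

KRW 788,000 × 0.0012270 = NZD 966.88
NZD 966.88 ÷ 1.2066 = SGD 801.33
SGD 801.33 × 0.60508 = CHF 484.87
CHF 484.87 × 19.790 = ZAR 9,595.58
ZAR 9,595.58 × 0.052764 = EUR 506.30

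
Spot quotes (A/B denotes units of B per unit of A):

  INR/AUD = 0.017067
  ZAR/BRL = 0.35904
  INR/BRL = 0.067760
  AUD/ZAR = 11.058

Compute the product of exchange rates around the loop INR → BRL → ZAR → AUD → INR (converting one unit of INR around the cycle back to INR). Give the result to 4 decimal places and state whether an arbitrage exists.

1.0000 (no arbitrage)

Around INR → BRL → ZAR → AUD → INR: 1 × 0.067760 ÷ 0.35904 ÷ 11.058 ÷ 0.017067 = 0.999993
Product ≈ 1 (deviation 0.001%, within rounding noise).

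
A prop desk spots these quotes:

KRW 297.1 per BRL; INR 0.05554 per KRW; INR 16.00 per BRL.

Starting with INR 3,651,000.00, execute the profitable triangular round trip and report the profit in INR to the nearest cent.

Profitable loop is INR → BRL → KRW → INR:
INR 3,651,000.00 ÷ 16.00 = BRL 228,187.50
BRL 228,187.50 × 297.1 = KRW 67,794,506
KRW 67,794,506 × 0.05554 = INR 3,765,306.88
Profit = INR 3,765,306.88 − INR 3,651,000.00

Profit: INR 114,306.88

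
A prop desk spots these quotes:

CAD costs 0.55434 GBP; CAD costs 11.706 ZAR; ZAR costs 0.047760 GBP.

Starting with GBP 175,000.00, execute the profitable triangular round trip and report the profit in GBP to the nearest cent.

Profit: GBP 1,495.92

Profitable loop is GBP → CAD → ZAR → GBP:
GBP 175,000.00 ÷ 0.55434 = CAD 315,690.73
CAD 315,690.73 × 11.706 = ZAR 3,695,475.70
ZAR 3,695,475.70 × 0.047760 = GBP 176,495.92
Profit = GBP 176,495.92 − GBP 175,000.00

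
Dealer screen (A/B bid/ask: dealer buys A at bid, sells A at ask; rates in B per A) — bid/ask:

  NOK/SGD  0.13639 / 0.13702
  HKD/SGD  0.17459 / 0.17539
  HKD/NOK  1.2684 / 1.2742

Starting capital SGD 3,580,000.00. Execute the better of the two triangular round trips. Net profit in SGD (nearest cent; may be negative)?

Best loop SGD → NOK → HKD → SGD:
SGD 3,580,000.00 ÷ 0.13702 (buy NOK at ask) = NOK 26,127,572.62
NOK 26,127,572.62 ÷ 1.2742 (buy HKD at ask) = HKD 20,505,079.75
HKD 20,505,079.75 × 0.17459 (sell HKD at bid) = SGD 3,579,981.87

Net result: SGD -18.13 (no profitable arbitrage after spreads)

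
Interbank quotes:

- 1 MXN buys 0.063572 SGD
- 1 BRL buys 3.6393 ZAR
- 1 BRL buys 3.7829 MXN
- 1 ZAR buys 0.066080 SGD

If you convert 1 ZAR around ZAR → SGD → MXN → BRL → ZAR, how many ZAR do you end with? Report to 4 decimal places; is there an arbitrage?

1.0000 (no arbitrage)

Around ZAR → SGD → MXN → BRL → ZAR: 1 × 0.066080 ÷ 0.063572 ÷ 3.7829 × 3.6393 = 0.999993
Product ≈ 1 (deviation 0.001%, within rounding noise).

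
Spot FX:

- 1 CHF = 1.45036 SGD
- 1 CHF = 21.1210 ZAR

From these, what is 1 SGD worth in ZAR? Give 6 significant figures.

1 SGD ÷ 1.45036 = 0.689484 CHF
0.689484 CHF × 21.1210 = 14.5626 ZAR

SGD/ZAR = 14.5626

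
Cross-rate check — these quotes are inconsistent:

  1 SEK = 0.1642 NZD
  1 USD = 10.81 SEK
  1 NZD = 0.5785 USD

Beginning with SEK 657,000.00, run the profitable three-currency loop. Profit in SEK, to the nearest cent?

Profitable loop is SEK → NZD → USD → SEK:
SEK 657,000.00 × 0.1642 = NZD 107,879.40
NZD 107,879.40 × 0.5785 = USD 62,408.23
USD 62,408.23 × 10.81 = SEK 674,633.00
Profit = SEK 674,633.00 − SEK 657,000.00

Profit: SEK 17,633.00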